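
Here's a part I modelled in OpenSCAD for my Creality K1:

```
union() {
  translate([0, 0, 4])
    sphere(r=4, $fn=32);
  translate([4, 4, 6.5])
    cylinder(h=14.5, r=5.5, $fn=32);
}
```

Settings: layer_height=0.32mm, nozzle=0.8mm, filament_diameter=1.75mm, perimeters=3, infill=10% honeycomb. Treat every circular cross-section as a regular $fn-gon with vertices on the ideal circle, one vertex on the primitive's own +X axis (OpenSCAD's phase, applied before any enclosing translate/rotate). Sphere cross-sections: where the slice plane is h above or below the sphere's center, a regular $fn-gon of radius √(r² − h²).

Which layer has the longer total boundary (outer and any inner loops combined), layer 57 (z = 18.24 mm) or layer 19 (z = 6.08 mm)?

Layer 57 (z = 18.24): the sphere does not reach this height (|z−center|=14.240 > r=4); the r=5.5 cylinder at (4, 4) gives a regular 32-gon of circumradius 5.5 (constant along its height) (perimeter = 2·32·5.500·sin(180°/32) = 34.50 mm); Taking the union: only the r=5.5 cylinder at (4, 4) is present, so the union is just that shape — boundary = 34.50 mm. So its perimeter = 34.50 mm. Layer 19 (z = 6.08): the r=4 sphere slices to a regular 32-gon of circumradius 3.417 (√(r²−h²) with h=2.08 from center) (perimeter = 2·32·3.417·sin(180°/32) = 21.43 mm); the cylinder at (4, 4) is absent (z outside [6.5, 21]); Merging all regions: only the r=4 sphere is present, so the union is just that shape — boundary = 21.43 mm. So its perimeter = 21.43 mm. Layer 57 is larger (34.50 vs 21.43 mm).

layer 57 (z = 18.24 mm)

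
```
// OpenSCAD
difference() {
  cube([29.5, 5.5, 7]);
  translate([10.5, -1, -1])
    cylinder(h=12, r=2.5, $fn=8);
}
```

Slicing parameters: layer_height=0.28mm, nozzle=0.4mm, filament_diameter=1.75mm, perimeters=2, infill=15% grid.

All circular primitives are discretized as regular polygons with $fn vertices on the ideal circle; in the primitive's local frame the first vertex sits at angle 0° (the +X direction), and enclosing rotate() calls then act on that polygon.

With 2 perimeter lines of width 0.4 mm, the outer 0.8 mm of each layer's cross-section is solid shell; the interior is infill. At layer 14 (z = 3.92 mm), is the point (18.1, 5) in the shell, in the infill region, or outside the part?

shell

At z = 3.92 mm: the cube is present — its section is the full 29.5×5.5 rectangle; the r=2.5 cylinder at (10.5, -1) gives a regular 8-gon of circumradius 2.5 (constant along its height); Subtracting the remaining from the first: starting from the 29.5×5.5 cube, the r=2.5 cylinder at (10.5, -1) partially overlaps it — only the 4.25 mm² overlap (of its 17.68 mm²) is removed, clipping the outline — 1 connected region. Overall, the cross-section is a single solid region. The nearest boundary edge runs (0.00, 5.50)→(29.50, 5.50); distance from the point to it = 0.50 mm. The point is inside the cross-section, 0.50 mm from the nearest boundary — within the 0.8 mm shell band (2 × 0.4).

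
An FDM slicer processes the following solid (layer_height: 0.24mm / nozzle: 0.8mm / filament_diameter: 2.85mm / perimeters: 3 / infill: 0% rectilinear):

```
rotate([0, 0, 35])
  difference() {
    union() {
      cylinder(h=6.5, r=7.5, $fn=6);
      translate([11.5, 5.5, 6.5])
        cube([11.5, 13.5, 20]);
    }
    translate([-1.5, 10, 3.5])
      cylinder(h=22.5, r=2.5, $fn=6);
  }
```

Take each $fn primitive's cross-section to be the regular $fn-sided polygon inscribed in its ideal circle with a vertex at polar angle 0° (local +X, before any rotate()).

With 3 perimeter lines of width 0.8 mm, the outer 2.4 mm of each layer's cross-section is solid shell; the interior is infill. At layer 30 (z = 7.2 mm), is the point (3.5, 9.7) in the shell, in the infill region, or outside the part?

outside

At z = 7.2 mm: the cylinder is absent (z outside [0, 6.5]); the cube at (11.5, 5.5) (footprint 11.5×13.5) is included at this height; Combining (union): only the 11.5×13.5 cube at (11.5, 5.5) is present, so the union is just that shape — 1 connected region; the r=2.5 cylinder at (-1.5, 10) gives a regular 6-gon of circumradius 2.5 (constant along its height); After the difference (first − rest): starting from the result so far, the r=2.5 cylinder at (-1.5, 10) misses the remaining region (no effect) — 1 connected region; (whole slice rotated 35° about Z — lengths, areas and connectivity unchanged). Overall, the cross-section is a single solid region. Undo the 35° rotation: the query point maps to (8.431, 5.938) in the un-rotated model frame. The nearest boundary edge runs (11.50, 5.50)→(11.50, 19.00); distance from the point to it = 3.07 mm. The point is not inside any of the regions above, so it lies outside the cross-section (3.07 mm from the nearest boundary).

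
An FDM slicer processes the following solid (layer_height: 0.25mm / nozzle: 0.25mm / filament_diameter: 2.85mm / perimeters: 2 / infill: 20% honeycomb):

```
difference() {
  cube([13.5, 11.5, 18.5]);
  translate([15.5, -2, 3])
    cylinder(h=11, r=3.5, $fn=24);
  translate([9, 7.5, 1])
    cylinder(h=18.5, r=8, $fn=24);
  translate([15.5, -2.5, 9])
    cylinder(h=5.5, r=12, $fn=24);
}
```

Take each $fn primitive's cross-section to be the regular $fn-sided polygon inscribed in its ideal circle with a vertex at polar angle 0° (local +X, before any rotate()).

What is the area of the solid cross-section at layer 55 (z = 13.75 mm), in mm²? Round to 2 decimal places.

At z = 13.75 mm: the cube is present — its section is the full 13.5×11.5 rectangle (area 155.25 mm²); the r=3.5 cylinder at (15.5, -2) contributes a regular 24-gon of circumradius 3.5 (area = (24/2)·3.500²·sin(360°/24) = 38.05 mm²); the r=8 cylinder at (9, 7.5) gives a regular 24-gon of circumradius 8 (constant along its height) (area = (24/2)·8.000²·sin(360°/24) = 198.77 mm²); the r=12 cylinder at (15.5, -2.5) gives a regular 24-gon of circumradius 12 (constant along its height) (area = (24/2)·12.000²·sin(360°/24) = 447.24 mm²); Subtracting the remaining from the first: starting from the 13.5×11.5 cube (155.25 mm²), the r=3.5 cylinder at (15.5, -2) partially overlaps it — only the 0.40 mm² overlap (of its 38.05 mm²) is removed, clipping the outline; the r=8 cylinder at (9, 7.5) partially overlaps it — only the 130.27 mm² overlap (of its 198.77 mm²) is removed, clipping the outline; the r=12 cylinder at (15.5, -2.5) partially overlaps it — only the 1.78 mm² overlap (of its 447.24 mm²) is removed, clipping the outline — area = 22.80 mm². Overall, the cross-section is a single solid region. Net area = 22.80 mm².

22.80 mm²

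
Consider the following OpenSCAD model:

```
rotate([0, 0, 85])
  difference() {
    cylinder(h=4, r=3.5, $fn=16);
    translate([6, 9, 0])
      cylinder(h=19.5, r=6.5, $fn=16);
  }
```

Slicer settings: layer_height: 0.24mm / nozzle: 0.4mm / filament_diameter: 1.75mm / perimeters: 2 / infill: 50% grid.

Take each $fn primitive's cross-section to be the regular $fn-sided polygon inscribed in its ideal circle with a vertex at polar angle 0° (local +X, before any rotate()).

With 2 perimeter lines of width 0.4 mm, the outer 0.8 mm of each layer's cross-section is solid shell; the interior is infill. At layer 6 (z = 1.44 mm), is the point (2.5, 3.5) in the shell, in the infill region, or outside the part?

outside

At z = 1.44 mm: the r=3.5 cylinder contributes a regular 16-gon of circumradius 3.5; the r=6.5 cylinder at (6, 9) gives a regular 16-gon of circumradius 6.5 (constant along its height); After the difference (first − rest): starting from the r=3.5 cylinder, the r=6.5 cylinder at (6, 9) misses the remaining region (no effect) — 1 connected region; (whole slice rotated 85° about Z — lengths, areas and connectivity unchanged). Overall, the cross-section is a single solid region. Undo the 85° rotation: the query point maps to (3.705, -2.185) in the un-rotated model frame. The nearest boundary edge runs (3.23, -1.34)→(2.47, -2.47); distance from the point to it = 0.86 mm. The point is not inside any of the regions above, so it lies outside the cross-section (0.86 mm from the nearest boundary).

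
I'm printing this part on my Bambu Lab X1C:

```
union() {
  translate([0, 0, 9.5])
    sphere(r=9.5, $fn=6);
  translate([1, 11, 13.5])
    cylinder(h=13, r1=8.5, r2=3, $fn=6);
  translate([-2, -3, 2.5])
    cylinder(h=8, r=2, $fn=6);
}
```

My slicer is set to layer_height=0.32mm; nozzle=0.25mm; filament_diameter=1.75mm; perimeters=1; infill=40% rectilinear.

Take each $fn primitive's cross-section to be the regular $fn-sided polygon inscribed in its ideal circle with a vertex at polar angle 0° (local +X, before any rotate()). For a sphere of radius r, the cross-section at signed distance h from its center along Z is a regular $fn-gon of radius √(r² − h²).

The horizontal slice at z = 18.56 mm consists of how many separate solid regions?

2

At z = 18.56 mm: the r=9.5 sphere slices to a regular 6-gon of circumradius 2.858 (√(r²−h²) with h=9.06 from center); the cone at (1, 11) (r1=8.5→r2=3) has section circumradius 6.359 here — a regular 6-gon; the cylinder at (-2, -3) is not intersected at this z (z outside [2.5, 10.5]); Taking the union: the 2 present regions are separate (no shared area or edge), so areas and boundary lengths simply add and each stays a separate island — 2 connected regions. The result has 2 disconnected regions.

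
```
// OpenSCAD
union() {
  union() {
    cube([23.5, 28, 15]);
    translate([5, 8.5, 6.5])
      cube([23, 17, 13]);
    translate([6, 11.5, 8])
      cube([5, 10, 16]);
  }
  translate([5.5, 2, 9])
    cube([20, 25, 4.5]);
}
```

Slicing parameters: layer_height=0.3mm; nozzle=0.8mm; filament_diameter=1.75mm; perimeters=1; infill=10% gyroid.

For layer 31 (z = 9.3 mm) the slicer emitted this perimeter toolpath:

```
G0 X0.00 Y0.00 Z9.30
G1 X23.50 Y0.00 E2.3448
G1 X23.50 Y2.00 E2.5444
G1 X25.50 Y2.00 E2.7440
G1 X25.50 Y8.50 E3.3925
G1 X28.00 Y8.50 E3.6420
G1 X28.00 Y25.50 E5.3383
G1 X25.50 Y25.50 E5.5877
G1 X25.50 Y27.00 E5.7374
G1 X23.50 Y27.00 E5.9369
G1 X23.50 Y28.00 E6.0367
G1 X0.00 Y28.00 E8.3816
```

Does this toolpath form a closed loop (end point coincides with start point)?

Start point (G0): (0.00, 0.00). End point (last G1): the path does not return to the start — open.

no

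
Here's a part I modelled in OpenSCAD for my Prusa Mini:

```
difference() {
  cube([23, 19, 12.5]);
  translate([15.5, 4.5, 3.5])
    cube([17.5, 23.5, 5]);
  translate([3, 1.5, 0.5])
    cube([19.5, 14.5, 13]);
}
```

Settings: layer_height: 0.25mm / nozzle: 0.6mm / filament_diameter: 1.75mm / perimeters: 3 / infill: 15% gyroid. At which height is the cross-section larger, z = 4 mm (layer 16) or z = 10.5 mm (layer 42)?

layer 42 (z = 10.5 mm)

Layer 16 (z = 4): the cube is present — its section is the full 23×19 rectangle (area 437.00 mm²); the cube at (15.5, 4.5) (footprint 17.5×23.5) is included at this height (area 411.25 mm²); the cube at (3, 1.5) (footprint 19.5×14.5) is included at this height (area 282.75 mm²); Subtracting the remaining from the first: starting from the 23×19 cube (437.00 mm²), the 17.5×23.5 cube at (15.5, 4.5) partially overlaps it — only the 108.75 mm² overlap (of its 411.25 mm²) is removed, clipping the outline; the 19.5×14.5 cube at (3, 1.5) partially overlaps it — only the 202.25 mm² overlap (of its 282.75 mm²) is removed, clipping the outline — area = 126.00 mm². So its area = 126.00 mm². Layer 42 (z = 10.5): the 23×19 cube contributes its full rectangle (area 437.00 mm²); the cube at (15.5, 4.5) is absent (z outside [3.5, 8.5]); the cube at (3, 1.5) (footprint 19.5×14.5) is included at this height (area 282.75 mm²); Subtracting the remaining from the first: starting from the 23×19 cube (437.00 mm²), the 19.5×14.5 cube at (3, 1.5) lies wholly inside it (removes its full 282.75 mm² and its 68.00 mm outline becomes a hole wall) — area = 154.25 mm². So its area = 154.25 mm². Layer 42 is larger (154.25 vs 126.00 mm²).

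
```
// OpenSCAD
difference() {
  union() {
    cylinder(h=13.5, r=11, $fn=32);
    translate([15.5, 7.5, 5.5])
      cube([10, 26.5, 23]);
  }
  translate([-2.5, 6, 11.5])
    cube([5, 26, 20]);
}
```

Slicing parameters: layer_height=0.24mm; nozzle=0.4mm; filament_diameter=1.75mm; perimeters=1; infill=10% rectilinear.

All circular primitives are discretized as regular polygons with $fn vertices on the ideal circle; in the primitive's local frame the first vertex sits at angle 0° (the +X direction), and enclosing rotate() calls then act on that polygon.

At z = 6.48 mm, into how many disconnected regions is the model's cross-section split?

2

At z = 6.48 mm: the r=11 cylinder contributes a regular 32-gon of circumradius 11; the 10×26.5 cube at (15.5, 7.5) contributes its full rectangle; Taking the union: the 2 present regions are separate (no shared area or edge), so areas and boundary lengths simply add and each stays a separate island — 2 connected regions; the cube at (-2.5, 6) is not intersected at this z (z outside [11.5, 31.5]); Subtracting the remaining from the first: none of the subtracted shapes is present at this height, so the result so far is unchanged — 2 connected regions. The result has 2 disconnected regions.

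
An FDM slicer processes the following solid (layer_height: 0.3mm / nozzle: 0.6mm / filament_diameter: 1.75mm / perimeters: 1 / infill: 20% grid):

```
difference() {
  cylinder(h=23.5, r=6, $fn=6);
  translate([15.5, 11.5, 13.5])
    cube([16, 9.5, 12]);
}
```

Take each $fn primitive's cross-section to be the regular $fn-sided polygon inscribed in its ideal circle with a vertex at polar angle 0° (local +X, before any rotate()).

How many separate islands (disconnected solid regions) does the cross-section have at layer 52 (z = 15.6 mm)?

1

At z = 15.6 mm: the r=6 cylinder gives a regular 6-gon of circumradius 6 (constant along its height); the cube at (15.5, 11.5) (footprint 16×9.5) is included at this height; Taking the first minus the rest: starting from the r=6 cylinder, the 16×9.5 cube at (15.5, 11.5) misses the remaining region (no effect) — 1 connected region. Overall, the cross-section is a single solid region. Island count = 1.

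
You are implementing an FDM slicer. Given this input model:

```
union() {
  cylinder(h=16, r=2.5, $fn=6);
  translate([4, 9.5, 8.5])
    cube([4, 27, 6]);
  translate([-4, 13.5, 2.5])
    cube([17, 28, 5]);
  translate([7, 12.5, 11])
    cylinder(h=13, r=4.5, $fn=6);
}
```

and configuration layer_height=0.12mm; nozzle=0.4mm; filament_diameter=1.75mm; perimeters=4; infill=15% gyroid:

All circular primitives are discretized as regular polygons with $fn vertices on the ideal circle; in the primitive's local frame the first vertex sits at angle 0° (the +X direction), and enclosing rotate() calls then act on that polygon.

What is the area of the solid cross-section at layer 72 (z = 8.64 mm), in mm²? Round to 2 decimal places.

124.24 mm²

At z = 8.64 mm: the r=2.5 cylinder gives a regular 6-gon of circumradius 2.5 (constant along its height) (area = (6/2)·2.500²·sin(360°/6) = 16.24 mm²); the 4×27 cube at (4, 9.5) contributes its full rectangle (area 108.00 mm²); the cube at (-4, 13.5) does not reach this height (z outside [2.5, 7.5]); the cylinder at (7, 12.5) is absent (z outside [11, 24]); Merging all regions: the 2 present regions are separate (no shared area or edge), so areas and boundary lengths simply add and each stays a separate island — area = 124.24 mm². Overall, the cross-section has 2 separate islands. Net area = 124.24 mm².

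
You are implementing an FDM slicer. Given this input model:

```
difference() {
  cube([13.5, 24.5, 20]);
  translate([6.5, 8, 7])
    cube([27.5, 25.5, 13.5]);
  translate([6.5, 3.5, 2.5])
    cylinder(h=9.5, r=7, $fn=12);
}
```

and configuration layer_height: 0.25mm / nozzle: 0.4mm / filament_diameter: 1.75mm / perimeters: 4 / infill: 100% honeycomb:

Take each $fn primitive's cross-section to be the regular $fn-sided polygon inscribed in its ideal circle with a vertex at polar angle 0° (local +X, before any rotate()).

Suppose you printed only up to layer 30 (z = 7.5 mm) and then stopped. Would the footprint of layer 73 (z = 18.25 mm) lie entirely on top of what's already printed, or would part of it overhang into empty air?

Compare the two slices. At z = 7.5: the cube is present — its section is the full 13.5×24.5 rectangle (area 330.75 mm²); the cube at (6.5, 8) (footprint 27.5×25.5) is included at this height (area 701.25 mm²); the r=7 cylinder at (6.5, 3.5) gives a regular 12-gon of circumradius 7 (constant along its height) (area = (12/2)·7.000²·sin(360°/12) = 147.00 mm²); Taking the first minus the rest: starting from the 13.5×24.5 cube (330.75 mm²), the 27.5×25.5 cube at (6.5, 8) partially overlaps it — only the 115.50 mm² overlap (of its 701.25 mm²) is removed, clipping the outline; the r=7 cylinder at (6.5, 3.5) partially overlaps it — only the 109.96 mm² overlap (of its 147.00 mm²) is removed, clipping the outline — area = 105.29 mm². At z = 18.25: the 13.5×24.5 cube contributes its full rectangle (area 330.75 mm²); the 27.5×25.5 cube at (6.5, 8) contributes its full rectangle (area 701.25 mm²); the cylinder at (6.5, 3.5) is not intersected at this z (z outside [2.5, 12]); Taking the first minus the rest: starting from the 13.5×24.5 cube (330.75 mm²), the 27.5×25.5 cube at (6.5, 8) partially overlaps it — only the 115.50 mm² overlap (of its 701.25 mm²) is removed, clipping the outline — area = 215.25 mm². Checking containment: at z = 18.25 the cross-section extends beyond the z = 7.5 cross-section by about 109.96 mm².

part overhangs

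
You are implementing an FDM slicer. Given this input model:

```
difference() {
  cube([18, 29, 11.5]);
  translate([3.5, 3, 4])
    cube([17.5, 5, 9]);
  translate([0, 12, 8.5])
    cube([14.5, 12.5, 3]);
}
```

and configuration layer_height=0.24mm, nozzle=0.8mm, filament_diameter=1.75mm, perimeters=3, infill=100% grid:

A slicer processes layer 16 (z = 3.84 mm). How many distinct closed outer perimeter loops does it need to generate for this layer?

1

At z = 3.84 mm: the 18×29 cube contributes its full rectangle; the cube at (3.5, 3) does not reach this height (z outside [4, 13]); the cube at (0, 12) does not reach this height (z outside [8.5, 11.5]); After the difference (first − rest): none of the subtracted shapes is present at this height, so the 18×29 cube is unchanged — 1 connected region. The result has 1 disconnected region.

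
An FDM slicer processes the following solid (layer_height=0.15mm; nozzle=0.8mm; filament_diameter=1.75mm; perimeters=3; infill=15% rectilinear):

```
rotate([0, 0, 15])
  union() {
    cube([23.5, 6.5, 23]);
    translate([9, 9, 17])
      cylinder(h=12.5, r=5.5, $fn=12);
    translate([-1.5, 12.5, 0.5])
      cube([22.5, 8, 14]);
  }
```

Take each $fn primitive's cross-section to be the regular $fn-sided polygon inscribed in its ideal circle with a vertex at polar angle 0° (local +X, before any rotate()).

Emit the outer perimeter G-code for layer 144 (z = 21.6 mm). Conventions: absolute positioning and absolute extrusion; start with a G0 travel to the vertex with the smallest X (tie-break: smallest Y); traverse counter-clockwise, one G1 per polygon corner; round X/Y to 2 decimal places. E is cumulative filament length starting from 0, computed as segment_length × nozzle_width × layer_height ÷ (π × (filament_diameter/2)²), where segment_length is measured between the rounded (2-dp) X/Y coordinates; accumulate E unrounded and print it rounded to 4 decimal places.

At z = 21.6 mm: the cube (footprint 23.5×6.5) is included at this height; the r=5.5 cylinder at (9, 9) contributes a regular 12-gon of circumradius 5.5; the cube at (-1.5, 12.5) is not intersected at this z (z outside [0.5, 14.5]); Taking the union: the regions partially overlap (shared area 19.55 mm²), so overlapping operands fuse into one piece — 1 connected region; (rotated 15° about Z; rotation is an isometry so areas/perimeters/island counts are preserved). The outline is a single polygon with 13 vertices. Extrusion per mm of travel: 0.8 × 0.15 / (π × 0.875²) = 0.049890. Accumulating E over each segment gives final E = 3.6224.

G0 X-1.68 Y6.28 Z21.60
G1 X0.00 Y0.00 E0.3243
G1 X22.70 Y6.08 E1.4968
G1 X21.02 Y12.36 E1.8211
G1 X11.68 Y9.86 E2.3035
G1 X11.68 Y12.45 E2.4327
G1 X10.25 Y14.91 E2.5746
G1 X7.79 Y16.34 E2.7166
G1 X4.94 Y16.34 E2.8588
G1 X2.47 Y14.91 E3.0012
G1 X1.05 Y12.45 E3.1429
G1 X1.05 Y9.60 E3.2851
G1 X2.35 Y7.36 E3.4143
G1 X-1.68 Y6.28 E3.6224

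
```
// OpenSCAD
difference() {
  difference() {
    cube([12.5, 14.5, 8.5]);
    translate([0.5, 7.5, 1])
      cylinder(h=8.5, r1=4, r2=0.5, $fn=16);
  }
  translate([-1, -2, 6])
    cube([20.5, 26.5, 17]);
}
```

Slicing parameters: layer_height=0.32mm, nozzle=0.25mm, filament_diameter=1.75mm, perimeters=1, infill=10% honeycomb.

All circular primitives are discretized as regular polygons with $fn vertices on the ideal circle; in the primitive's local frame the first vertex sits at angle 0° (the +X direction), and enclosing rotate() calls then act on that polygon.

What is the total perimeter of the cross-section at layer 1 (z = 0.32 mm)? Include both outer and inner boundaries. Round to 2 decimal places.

At z = 0.32 mm: the cube is present — its section is the full 12.5×14.5 rectangle (perimeter 54.00 mm); the cone at (0.5, 7.5) is not intersected at this z (z outside [1, 9.5]); After the difference (first − rest): none of the subtracted shapes is present at this height, so the 12.5×14.5 cube is unchanged — boundary = 54.00 mm; the cube at (-1, -2) is absent (z outside [6, 23]); After the difference (first − rest): none of the subtracted shapes is present at this height, so the result so far is unchanged — boundary = 54.00 mm. Overall, the cross-section is a single solid region. Total boundary length (outer) = 54.00 mm.

54.00 mm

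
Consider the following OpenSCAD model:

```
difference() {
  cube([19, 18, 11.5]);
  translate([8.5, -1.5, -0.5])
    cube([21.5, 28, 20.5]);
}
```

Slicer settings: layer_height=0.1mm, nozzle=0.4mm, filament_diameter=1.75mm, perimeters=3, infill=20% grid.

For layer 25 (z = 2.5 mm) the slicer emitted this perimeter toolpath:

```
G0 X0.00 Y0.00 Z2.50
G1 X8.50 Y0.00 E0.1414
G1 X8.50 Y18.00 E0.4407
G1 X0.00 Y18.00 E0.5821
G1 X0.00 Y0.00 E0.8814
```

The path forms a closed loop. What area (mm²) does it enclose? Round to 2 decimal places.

Apply the shoelace formula to the sequence of (X, Y) vertices; enclosed area = 153.00 mm².

153.00 mm²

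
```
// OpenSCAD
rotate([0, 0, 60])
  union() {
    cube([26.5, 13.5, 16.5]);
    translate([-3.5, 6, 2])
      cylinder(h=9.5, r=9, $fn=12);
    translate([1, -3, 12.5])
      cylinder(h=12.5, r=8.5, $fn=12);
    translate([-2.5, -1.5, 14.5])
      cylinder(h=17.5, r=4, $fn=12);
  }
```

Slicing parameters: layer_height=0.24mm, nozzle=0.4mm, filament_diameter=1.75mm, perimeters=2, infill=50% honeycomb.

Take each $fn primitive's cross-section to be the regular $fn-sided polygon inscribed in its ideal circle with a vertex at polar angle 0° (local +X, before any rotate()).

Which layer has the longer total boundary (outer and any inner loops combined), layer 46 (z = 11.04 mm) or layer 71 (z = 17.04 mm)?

layer 46 (z = 11.04 mm)

Layer 46 (z = 11.04): the cube (footprint 26.5×13.5) is included at this height (perimeter 80.00 mm); the cylinder at (-3.5, 6): section is a regular 12-gon, circumradius r=9 (perimeter = 2·12·9.000·sin(180°/12) = 55.90 mm); the cylinder at (1, -3) is absent (z outside [12.5, 25]); the cylinder at (-2.5, -1.5) is absent (z outside [14.5, 32]); Combining (union): the regions partially overlap (shared area 57.77 mm²), so the edge portions inside another operand are dropped and the merged outline is re-measured after clipping — boundary = 102.64 mm; (rotated 60° about Z; rotation is an isometry so areas/perimeters/island counts are preserved). So its perimeter = 102.64 mm. Layer 71 (z = 17.04): the cube is absent (z outside [0, 16.5]); the cylinder at (-3.5, 6) does not reach this height (z outside [2, 11.5]); the cylinder at (1, -3): section is a regular 12-gon, circumradius r=8.5 (perimeter = 2·12·8.500·sin(180°/12) = 52.80 mm); the r=4 cylinder at (-2.5, -1.5) gives a regular 12-gon of circumradius 4 (constant along its height) (perimeter = 2·12·4.000·sin(180°/12) = 24.85 mm); Combining (union): the r=4 cylinder at (-2.5, -1.5) lies entirely inside the r=8.5 cylinder at (1, -3), so the union is just the r=8.5 cylinder at (1, -3) — boundary = 52.80 mm; (rotated 60° about Z; rotation is an isometry so areas/perimeters/island counts are preserved). So its perimeter = 52.80 mm. Layer 46 is larger (102.64 vs 52.80 mm).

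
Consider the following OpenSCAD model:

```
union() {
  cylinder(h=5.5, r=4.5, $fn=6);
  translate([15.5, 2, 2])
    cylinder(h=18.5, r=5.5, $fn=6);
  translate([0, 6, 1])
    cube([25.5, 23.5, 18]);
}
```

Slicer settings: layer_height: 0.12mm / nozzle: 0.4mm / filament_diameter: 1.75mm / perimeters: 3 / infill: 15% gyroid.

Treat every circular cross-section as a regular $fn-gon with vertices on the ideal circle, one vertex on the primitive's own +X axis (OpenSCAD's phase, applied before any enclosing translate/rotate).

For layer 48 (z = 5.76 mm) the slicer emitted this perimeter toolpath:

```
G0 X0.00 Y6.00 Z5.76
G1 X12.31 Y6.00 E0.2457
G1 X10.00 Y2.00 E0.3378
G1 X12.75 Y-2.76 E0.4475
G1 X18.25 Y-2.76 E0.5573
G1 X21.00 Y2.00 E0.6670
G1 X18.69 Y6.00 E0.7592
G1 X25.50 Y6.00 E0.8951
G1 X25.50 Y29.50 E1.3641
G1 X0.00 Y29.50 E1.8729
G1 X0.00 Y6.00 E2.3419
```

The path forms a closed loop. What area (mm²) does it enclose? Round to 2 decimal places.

673.28 mm²

Apply the shoelace formula to the sequence of (X, Y) vertices; enclosed area = 673.28 mm².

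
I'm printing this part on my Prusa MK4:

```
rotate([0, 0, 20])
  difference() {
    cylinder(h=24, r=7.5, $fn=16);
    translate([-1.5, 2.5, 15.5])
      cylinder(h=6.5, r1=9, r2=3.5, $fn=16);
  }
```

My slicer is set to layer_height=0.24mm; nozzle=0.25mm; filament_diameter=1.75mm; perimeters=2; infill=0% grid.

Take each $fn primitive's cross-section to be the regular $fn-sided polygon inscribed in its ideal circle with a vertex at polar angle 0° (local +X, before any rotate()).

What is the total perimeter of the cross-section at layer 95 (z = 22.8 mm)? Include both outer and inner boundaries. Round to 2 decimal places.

46.82 mm

At z = 22.8 mm: the r=7.5 cylinder gives a regular 16-gon of circumradius 7.5 (constant along its height) (perimeter = 2·16·7.500·sin(180°/16) = 46.82 mm); the cone at (-1.5, 2.5) is not intersected at this z (z outside [15.5, 22]); Taking the first minus the rest: none of the subtracted shapes is present at this height, so the r=7.5 cylinder is unchanged — boundary = 46.82 mm; (rotated 20° about Z; rotation is an isometry so areas/perimeters/island counts are preserved). Overall, the cross-section is a single solid region. Total boundary length (outer) = 46.82 mm.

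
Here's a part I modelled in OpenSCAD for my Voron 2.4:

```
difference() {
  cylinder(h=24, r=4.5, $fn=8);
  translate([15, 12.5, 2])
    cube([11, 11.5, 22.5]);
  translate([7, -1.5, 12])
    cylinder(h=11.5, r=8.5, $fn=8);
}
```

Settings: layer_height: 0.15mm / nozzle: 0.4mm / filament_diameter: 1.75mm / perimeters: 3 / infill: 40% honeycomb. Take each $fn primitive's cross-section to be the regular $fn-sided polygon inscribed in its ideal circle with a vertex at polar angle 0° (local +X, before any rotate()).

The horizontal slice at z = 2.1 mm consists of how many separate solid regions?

At z = 2.1 mm: the r=4.5 cylinder gives a regular 8-gon of circumradius 4.5 (constant along its height); the 11×11.5 cube at (15, 12.5) contributes its full rectangle; the cylinder at (7, -1.5) does not reach this height (z outside [12, 23.5]); Subtracting the remaining from the first: starting from the r=4.5 cylinder, the 11×11.5 cube at (15, 12.5) misses the remaining region (no effect) — 1 connected region. The result has 1 disconnected region.

1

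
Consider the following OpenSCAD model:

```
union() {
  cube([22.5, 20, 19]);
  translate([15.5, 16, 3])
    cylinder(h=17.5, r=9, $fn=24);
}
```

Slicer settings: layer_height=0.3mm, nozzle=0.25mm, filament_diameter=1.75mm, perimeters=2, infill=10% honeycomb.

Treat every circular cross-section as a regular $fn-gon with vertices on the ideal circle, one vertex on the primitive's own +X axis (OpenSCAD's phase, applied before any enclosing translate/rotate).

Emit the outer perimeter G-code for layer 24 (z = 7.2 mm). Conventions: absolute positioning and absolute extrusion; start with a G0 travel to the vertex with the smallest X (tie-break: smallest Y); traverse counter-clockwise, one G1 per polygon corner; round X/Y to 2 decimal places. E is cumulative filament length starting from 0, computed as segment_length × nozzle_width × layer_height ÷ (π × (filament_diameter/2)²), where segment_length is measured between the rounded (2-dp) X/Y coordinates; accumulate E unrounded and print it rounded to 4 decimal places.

G0 X0.00 Y0.00 Z7.20
G1 X22.50 Y0.00 E0.7016
G1 X22.50 Y10.46 E1.0277
G1 X23.29 Y11.50 E1.0685
G1 X24.19 Y13.67 E1.1417
G1 X24.50 Y16.00 E1.2150
G1 X24.19 Y18.33 E1.2883
G1 X23.29 Y20.50 E1.3616
G1 X21.86 Y22.36 E1.4347
G1 X20.00 Y23.79 E1.5079
G1 X17.83 Y24.69 E1.5811
G1 X15.50 Y25.00 E1.6544
G1 X13.17 Y24.69 E1.7277
G1 X11.00 Y23.79 E1.8010
G1 X9.14 Y22.36 E1.8741
G1 X7.71 Y20.50 E1.9473
G1 X7.50 Y20.00 E1.9642
G1 X0.00 Y20.00 E2.1980
G1 X0.00 Y0.00 E2.8217

At z = 7.2 mm: the 22.5×20 cube contributes its full rectangle; the cylinder at (15.5, 16): section is a regular 24-gon, circumradius r=9; Merging all regions: the regions partially overlap (shared area 180.93 mm²), so overlapping operands fuse into one piece — 1 connected region. The outline is a single polygon with 18 vertices. Extrusion per mm of travel: 0.25 × 0.3 / (π × 0.875²) = 0.031181. Accumulating E over each segment gives final E = 2.8217.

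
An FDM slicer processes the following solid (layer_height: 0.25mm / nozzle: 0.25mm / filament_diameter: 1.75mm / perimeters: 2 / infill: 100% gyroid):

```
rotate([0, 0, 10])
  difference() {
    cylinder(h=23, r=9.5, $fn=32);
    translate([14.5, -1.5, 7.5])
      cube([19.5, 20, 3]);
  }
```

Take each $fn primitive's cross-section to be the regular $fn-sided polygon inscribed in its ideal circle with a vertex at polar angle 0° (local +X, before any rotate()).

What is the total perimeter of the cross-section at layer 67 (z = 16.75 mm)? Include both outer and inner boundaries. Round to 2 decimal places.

59.59 mm

At z = 16.75 mm: the r=9.5 cylinder gives a regular 32-gon of circumradius 9.5 (constant along its height) (perimeter = 2·32·9.500·sin(180°/32) = 59.59 mm); the cube at (14.5, -1.5) is not intersected at this z (z outside [7.5, 10.5]); Subtracting the remaining from the first: none of the subtracted shapes is present at this height, so the r=9.5 cylinder is unchanged — boundary = 59.59 mm; (whole slice rotated 10° about Z — lengths, areas and connectivity unchanged). Overall, the cross-section is a single solid region. Total boundary length (outer) = 59.59 mm.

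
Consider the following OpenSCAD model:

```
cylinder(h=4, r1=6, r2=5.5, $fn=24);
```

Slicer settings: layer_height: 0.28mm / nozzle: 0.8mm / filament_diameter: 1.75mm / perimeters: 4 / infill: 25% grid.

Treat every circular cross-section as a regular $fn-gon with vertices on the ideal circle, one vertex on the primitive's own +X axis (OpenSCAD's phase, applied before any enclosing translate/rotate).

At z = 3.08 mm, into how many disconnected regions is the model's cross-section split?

1

At z = 3.08 mm: the cone contributes a regular 24-gon of circumradius 5.615 (interpolated between r1=6 and r2=5.5 at t=0.770). The result has 1 disconnected region.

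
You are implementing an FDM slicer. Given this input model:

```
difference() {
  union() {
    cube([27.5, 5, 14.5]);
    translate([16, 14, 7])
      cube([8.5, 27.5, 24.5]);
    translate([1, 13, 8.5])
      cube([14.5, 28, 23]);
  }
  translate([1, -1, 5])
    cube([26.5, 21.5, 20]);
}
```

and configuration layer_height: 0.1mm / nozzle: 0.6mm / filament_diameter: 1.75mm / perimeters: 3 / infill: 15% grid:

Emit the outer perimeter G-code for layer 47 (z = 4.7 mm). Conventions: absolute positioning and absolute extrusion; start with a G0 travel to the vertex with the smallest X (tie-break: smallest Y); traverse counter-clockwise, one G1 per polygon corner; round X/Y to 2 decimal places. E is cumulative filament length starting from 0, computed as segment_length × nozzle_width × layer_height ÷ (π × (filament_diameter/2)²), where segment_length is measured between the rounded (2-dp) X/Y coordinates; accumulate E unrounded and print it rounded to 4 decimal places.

At z = 4.7 mm: the cube (footprint 27.5×5) is included at this height; the cube at (16, 14) is absent (z outside [7, 31.5]); the cube at (1, 13) does not reach this height (z outside [8.5, 31.5]); Combining (union): only the 27.5×5 cube is present, so the union is just that shape — 1 connected region; the cube at (1, -1) does not reach this height (z outside [5, 25]); Subtracting the remaining from the first: none of the subtracted shapes is present at this height, so the result so far is unchanged — 1 connected region. The outline is a single polygon with 4 vertices. Extrusion per mm of travel: 0.6 × 0.1 / (π × 0.875²) = 0.024945. Accumulating E over each segment gives final E = 1.6214.

G0 X0.00 Y0.00 Z4.70
G1 X27.50 Y0.00 E0.6860
G1 X27.50 Y5.00 E0.8107
G1 X0.00 Y5.00 E1.4967
G1 X0.00 Y0.00 E1.6214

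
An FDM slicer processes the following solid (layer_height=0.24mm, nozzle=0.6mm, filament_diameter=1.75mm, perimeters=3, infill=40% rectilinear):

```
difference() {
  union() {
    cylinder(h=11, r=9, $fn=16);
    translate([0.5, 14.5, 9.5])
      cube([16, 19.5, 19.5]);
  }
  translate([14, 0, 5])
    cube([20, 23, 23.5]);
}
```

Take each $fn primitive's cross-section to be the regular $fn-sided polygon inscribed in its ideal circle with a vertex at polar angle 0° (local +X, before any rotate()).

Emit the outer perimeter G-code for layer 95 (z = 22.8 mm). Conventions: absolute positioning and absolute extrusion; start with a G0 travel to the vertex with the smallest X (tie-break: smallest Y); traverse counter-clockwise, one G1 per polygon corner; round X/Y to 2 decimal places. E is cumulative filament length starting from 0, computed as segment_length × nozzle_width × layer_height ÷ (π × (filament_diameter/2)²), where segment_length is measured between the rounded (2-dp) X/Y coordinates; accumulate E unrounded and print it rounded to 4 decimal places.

G0 X0.50 Y14.50 Z22.80
G1 X14.00 Y14.50 E0.8082
G1 X14.00 Y23.00 E1.3171
G1 X16.50 Y23.00 E1.4668
G1 X16.50 Y34.00 E2.1253
G1 X0.50 Y34.00 E3.0832
G1 X0.50 Y14.50 E4.2506

At z = 22.8 mm: the cylinder does not reach this height (z outside [0, 11]); the 16×19.5 cube at (0.5, 14.5) contributes its full rectangle; Taking the union: only the 16×19.5 cube at (0.5, 14.5) is present, so the union is just that shape — 1 connected region; the cube at (14, 0) is present — its section is the full 20×23 rectangle; Taking the first minus the rest: starting from the result so far, the 20×23 cube at (14, 0) partially overlaps it — only the 21.25 mm² overlap (of its 460.00 mm²) is removed, clipping the outline — 1 connected region. The outline is a single polygon with 6 vertices. Extrusion per mm of travel: 0.6 × 0.24 / (π × 0.875²) = 0.059868. Accumulating E over each segment gives final E = 4.2506.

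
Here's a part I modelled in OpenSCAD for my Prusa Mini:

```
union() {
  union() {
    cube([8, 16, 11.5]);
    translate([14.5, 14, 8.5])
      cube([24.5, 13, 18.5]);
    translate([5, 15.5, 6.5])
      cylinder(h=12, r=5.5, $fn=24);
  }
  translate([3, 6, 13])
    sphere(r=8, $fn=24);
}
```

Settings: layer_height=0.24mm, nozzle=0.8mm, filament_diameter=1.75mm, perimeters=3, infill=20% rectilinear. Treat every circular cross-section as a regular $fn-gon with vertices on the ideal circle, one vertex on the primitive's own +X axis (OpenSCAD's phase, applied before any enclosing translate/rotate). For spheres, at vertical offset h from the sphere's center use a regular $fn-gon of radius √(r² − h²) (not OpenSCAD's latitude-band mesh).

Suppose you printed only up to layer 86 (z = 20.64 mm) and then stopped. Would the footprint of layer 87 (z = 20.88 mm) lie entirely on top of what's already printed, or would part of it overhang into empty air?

Compare the two slices. At z = 20.64: the cube is absent (z outside [0, 11.5]); the 24.5×13 cube at (14.5, 14) contributes its full rectangle (area 318.50 mm²); the cylinder at (5, 15.5) is not intersected at this z (z outside [6.5, 18.5]); Taking the union: only the 24.5×13 cube at (14.5, 14) is present, so the union is just that shape — area = 318.50 mm²; the r=8 sphere at (3, 6) contributes a regular 24-gon of circumradius √(8²−7.64²) = 2.373 (area = (24/2)·2.373²·sin(360°/24) = 17.49 mm²); Taking the union: the 2 present regions are separate (no shared area or edge), so areas and boundary lengths simply add and each stays a separate island — area = 335.99 mm². At z = 20.88: the cube is absent (z outside [0, 11.5]); the 24.5×13 cube at (14.5, 14) contributes its full rectangle (area 318.50 mm²); the cylinder at (5, 15.5) is absent (z outside [6.5, 18.5]); Combining (union): only the 24.5×13 cube at (14.5, 14) is present, so the union is just that shape — area = 318.50 mm²; the r=8 sphere at (3, 6) contributes a regular 24-gon of circumradius √(8²−7.88²) = 1.380 (area = (24/2)·1.380²·sin(360°/24) = 5.92 mm²); Combining (union): the 2 present regions are separate (no shared area or edge), so areas and boundary lengths simply add and each stays a separate island — area = 324.42 mm². Checking containment: the cross-section at z = 20.88 is a subset of the cross-section at z = 20.64.

entirely on top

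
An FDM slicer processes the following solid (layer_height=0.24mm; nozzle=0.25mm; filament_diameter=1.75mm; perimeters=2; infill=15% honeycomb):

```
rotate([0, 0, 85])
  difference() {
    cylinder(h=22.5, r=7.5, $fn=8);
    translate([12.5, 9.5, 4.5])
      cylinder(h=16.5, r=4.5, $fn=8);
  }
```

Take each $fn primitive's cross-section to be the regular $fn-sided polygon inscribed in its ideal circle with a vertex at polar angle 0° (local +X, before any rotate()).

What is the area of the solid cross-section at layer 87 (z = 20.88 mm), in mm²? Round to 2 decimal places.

159.10 mm²

At z = 20.88 mm: the r=7.5 cylinder gives a regular 8-gon of circumradius 7.5 (constant along its height) (area = (8/2)·7.500²·sin(360°/8) = 159.10 mm²); the cylinder at (12.5, 9.5): section is a regular 8-gon, circumradius r=4.5 (area = (8/2)·4.500²·sin(360°/8) = 57.28 mm²); Subtracting the remaining from the first: starting from the r=7.5 cylinder (159.10 mm²), the r=4.5 cylinder at (12.5, 9.5) misses the remaining region (no effect) — area = 159.10 mm²; (whole slice rotated 85° about Z — lengths, areas and connectivity unchanged). Overall, the cross-section is a single solid region. Net area = 159.10 mm².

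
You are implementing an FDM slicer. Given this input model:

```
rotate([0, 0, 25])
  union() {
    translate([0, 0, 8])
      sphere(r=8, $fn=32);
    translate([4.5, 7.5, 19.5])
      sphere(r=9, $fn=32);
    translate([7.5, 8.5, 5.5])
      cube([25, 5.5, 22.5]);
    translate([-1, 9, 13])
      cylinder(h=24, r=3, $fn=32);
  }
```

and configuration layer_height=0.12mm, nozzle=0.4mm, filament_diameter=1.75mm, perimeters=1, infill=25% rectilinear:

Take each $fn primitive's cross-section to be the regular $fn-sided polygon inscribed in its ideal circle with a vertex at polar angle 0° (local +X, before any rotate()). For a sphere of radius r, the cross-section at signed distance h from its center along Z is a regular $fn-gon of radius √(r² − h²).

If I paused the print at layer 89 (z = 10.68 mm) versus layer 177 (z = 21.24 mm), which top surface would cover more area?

layer 177 (z = 21.24 mm)

Layer 89 (z = 10.68): the r=8 sphere contributes a regular 32-gon of circumradius √(8²−2.68²) = 7.538 (area = (32/2)·7.538²·sin(360°/32) = 177.35 mm²); the r=9 sphere at (4.5, 7.5) slices to a regular 32-gon of circumradius 1.791 (√(r²−h²) with h=8.82 from center) (area = (32/2)·1.791²·sin(360°/32) = 10.01 mm²); the cube at (7.5, 8.5) (footprint 25×5.5) is included at this height (area 137.50 mm²); the cylinder at (-1, 9) does not reach this height (z outside [13, 37]); Combining (union): the regions partially overlap — summed areas 324.87 mm² minus the doubly-counted overlap 0.90 mm² gives 323.97 mm² — area = 323.97 mm²; (whole slice rotated 25° about Z — lengths, areas and connectivity unchanged). So its area = 323.97 mm². Layer 177 (z = 21.24): the sphere is absent (|z−center|=13.240 > r=8); the sphere at (4.5, 7.5): section is a regular 32-gon, circumradius = √(r²−h²) = √(9²−1.74²) = 8.830 (area = (32/2)·8.830²·sin(360°/32) = 243.39 mm²); the 25×5.5 cube at (7.5, 8.5) contributes its full rectangle (area 137.50 mm²); the r=3 cylinder at (-1, 9) contributes a regular 32-gon of circumradius 3 (area = (32/2)·3.000²·sin(360°/32) = 28.09 mm²); Taking the union: the regions partially overlap — summed areas 408.98 mm² minus the doubly-counted overlap 54.29 mm² gives 354.69 mm² — area = 354.69 mm²; (rotated 25° about Z; rotation is an isometry so areas/perimeters/island counts are preserved). So its area = 354.69 mm². Layer 177 is larger (354.69 vs 323.97 mm²).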